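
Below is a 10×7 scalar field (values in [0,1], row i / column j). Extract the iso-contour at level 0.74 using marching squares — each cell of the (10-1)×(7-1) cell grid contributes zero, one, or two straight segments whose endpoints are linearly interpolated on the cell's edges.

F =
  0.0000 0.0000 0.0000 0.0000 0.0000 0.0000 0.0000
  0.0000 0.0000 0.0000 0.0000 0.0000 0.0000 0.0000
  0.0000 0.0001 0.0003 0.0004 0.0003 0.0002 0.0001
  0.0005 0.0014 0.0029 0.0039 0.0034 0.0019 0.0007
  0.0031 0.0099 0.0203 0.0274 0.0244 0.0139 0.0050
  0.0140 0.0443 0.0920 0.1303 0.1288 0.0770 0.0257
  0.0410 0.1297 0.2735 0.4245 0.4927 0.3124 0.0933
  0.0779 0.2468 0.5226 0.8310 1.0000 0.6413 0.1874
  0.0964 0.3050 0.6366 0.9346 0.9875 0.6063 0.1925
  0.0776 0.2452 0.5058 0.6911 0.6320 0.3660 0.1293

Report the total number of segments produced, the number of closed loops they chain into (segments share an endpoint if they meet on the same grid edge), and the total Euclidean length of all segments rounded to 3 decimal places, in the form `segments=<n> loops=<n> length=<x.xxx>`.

segments=8 loops=1 length=7.353

cell (6,2): code 0100 → (6.776,3.000)–(7.000,2.705)
cell (6,3): code 1100 → (6.487,4.000)–(6.776,3.000)
cell (6,4): code 1000 → (7.000,4.725)–(6.487,4.000)
cell (7,2): code 0110 → (7.000,2.705)–(8.000,2.347)
cell (7,4): code 1001 → (8.000,4.649)–(7.000,4.725)
cell (8,2): code 0010 → (8.000,2.347)–(8.799,3.000)
cell (8,3): code 0011 → (8.799,3.000)–(8.696,4.000)
cell (8,4): code 0001 → (8.696,4.000)–(8.000,4.649)
total: 8 segments, chained into 1 closed loop(s), length Σ = 7.353227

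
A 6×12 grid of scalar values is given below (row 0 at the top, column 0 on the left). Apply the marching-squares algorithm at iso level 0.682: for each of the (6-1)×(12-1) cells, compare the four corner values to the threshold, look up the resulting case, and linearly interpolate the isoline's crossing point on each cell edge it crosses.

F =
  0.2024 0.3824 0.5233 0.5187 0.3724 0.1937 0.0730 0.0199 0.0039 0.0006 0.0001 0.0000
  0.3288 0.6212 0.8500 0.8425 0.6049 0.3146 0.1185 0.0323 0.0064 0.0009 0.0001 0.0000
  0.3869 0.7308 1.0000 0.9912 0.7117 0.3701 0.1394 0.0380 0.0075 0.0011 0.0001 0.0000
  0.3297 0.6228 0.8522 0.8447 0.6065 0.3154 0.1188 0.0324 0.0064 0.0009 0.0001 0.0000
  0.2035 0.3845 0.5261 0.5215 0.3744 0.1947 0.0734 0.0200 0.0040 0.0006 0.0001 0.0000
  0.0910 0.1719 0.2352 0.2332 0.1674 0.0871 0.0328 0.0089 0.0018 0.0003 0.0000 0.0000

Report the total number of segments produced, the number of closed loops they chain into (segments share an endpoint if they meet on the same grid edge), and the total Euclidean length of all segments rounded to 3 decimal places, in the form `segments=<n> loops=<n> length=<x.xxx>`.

segments=14 loops=1 length=9.815

cell (0,1): code 0100 → (0.486,2.000)–(1.000,1.266)
cell (0,2): code 1100 → (0.504,3.000)–(0.486,2.000)
cell (0,3): code 1000 → (1.000,3.676)–(0.504,3.000)
cell (1,0): code 0100 → (1.555,1.000)–(2.000,0.858)
cell (1,1): code 1110 → (1.000,1.266)–(1.555,1.000)
cell (1,3): code 1101 → (1.722,4.000)–(1.000,3.676)
cell (1,4): code 1000 → (2.000,4.087)–(1.722,4.000)
cell (2,0): code 0010 → (2.000,0.858)–(2.452,1.000)
cell (2,1): code 0111 → (2.452,1.000)–(3.000,1.258)
cell (2,3): code 1011 → (3.000,3.683)–(2.282,4.000)
cell (2,4): code 0001 → (2.282,4.000)–(2.000,4.087)
cell (3,1): code 0010 → (3.000,1.258)–(3.522,2.000)
cell (3,2): code 0011 → (3.522,2.000)–(3.503,3.000)
cell (3,3): code 0001 → (3.503,3.000)–(3.000,3.683)
total: 14 segments, chained into 1 closed loop(s), length Σ = 9.814961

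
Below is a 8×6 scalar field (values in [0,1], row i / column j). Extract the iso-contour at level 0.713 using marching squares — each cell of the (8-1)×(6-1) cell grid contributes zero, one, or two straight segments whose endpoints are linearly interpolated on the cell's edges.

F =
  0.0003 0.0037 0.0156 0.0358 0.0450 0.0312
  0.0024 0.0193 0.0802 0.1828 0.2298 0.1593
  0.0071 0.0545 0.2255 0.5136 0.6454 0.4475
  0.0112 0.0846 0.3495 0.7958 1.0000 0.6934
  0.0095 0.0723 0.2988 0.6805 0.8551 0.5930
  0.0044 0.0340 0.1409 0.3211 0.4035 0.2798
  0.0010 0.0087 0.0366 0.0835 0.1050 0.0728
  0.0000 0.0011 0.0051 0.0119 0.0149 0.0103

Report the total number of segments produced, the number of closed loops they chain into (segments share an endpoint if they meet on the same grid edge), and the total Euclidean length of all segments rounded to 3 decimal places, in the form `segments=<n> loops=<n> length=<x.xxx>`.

segments=8 loops=1 length=6.364

cell (2,2): code 0100 → (2.707,3.000)–(3.000,2.814)
cell (2,3): code 1100 → (2.191,4.000)–(2.707,3.000)
cell (2,4): code 1000 → (3.000,4.936)–(2.191,4.000)
cell (3,2): code 0010 → (3.000,2.814)–(3.718,3.000)
cell (3,3): code 0111 → (3.718,3.000)–(4.000,3.186)
cell (3,4): code 1001 → (4.000,4.542)–(3.000,4.936)
cell (4,3): code 0010 → (4.000,3.186)–(4.315,4.000)
cell (4,4): code 0001 → (4.315,4.000)–(4.000,4.542)
total: 8 segments, chained into 1 closed loop(s), length Σ = 6.363565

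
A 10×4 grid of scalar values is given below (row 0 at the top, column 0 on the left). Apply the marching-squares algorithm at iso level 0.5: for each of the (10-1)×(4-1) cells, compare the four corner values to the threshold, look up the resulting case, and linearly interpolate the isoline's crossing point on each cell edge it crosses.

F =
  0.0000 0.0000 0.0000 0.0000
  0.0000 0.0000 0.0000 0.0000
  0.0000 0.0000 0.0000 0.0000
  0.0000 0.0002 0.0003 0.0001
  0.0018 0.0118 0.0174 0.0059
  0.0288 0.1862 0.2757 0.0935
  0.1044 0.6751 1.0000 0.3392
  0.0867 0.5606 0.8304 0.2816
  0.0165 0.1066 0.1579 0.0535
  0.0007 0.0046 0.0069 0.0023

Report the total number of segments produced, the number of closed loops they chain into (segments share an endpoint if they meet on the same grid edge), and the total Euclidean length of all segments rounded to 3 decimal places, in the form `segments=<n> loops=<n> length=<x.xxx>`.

cell (5,0): code 0100 → (5.642,1.000)–(6.000,0.693)
cell (5,1): code 1100 → (5.310,2.000)–(5.642,1.000)
cell (5,2): code 1000 → (6.000,2.757)–(5.310,2.000)
cell (6,0): code 0110 → (6.000,0.693)–(7.000,0.872)
cell (6,2): code 1001 → (7.000,2.602)–(6.000,2.757)
cell (7,0): code 0010 → (7.000,0.872)–(7.133,1.000)
cell (7,1): code 0011 → (7.133,1.000)–(7.491,2.000)
cell (7,2): code 0001 → (7.491,2.000)–(7.000,2.602)
total: 8 segments, chained into 1 closed loop(s), length Σ = 6.601342

segments=8 loops=1 length=6.601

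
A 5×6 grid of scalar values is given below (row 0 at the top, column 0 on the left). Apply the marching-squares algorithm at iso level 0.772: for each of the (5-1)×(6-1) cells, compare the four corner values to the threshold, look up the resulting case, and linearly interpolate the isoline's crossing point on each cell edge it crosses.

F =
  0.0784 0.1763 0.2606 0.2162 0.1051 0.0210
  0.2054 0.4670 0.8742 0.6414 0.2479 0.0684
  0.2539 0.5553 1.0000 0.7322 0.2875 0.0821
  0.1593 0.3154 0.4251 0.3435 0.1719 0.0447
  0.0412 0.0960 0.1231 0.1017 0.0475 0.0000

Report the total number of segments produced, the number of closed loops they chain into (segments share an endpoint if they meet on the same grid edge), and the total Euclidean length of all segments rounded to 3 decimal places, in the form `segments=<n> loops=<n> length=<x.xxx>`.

cell (0,1): code 0100 → (0.833,2.000)–(1.000,1.749)
cell (0,2): code 1000 → (1.000,2.439)–(0.833,2.000)
cell (1,1): code 0110 → (1.000,1.749)–(2.000,1.487)
cell (1,2): code 1001 → (2.000,2.851)–(1.000,2.439)
cell (2,1): code 0010 → (2.000,1.487)–(2.397,2.000)
cell (2,2): code 0001 → (2.397,2.000)–(2.000,2.851)
total: 6 segments, chained into 1 closed loop(s), length Σ = 4.473542

segments=6 loops=1 length=4.474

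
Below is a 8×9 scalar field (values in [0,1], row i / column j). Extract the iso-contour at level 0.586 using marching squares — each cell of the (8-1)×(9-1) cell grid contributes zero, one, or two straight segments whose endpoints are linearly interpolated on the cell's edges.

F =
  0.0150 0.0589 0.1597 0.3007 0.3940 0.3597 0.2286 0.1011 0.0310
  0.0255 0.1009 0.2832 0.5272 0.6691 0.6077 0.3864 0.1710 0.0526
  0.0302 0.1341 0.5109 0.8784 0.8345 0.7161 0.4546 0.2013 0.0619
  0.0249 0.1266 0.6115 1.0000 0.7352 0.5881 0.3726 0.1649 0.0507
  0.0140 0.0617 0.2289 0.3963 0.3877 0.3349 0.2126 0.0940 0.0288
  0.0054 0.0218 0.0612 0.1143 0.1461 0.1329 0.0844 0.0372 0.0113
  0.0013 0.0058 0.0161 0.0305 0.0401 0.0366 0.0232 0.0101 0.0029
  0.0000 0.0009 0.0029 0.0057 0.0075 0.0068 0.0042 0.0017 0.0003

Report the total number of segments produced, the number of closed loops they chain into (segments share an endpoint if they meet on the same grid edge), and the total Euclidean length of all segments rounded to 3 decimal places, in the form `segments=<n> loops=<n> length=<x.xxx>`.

segments=14 loops=1 length=10.025

cell (0,3): code 0100 → (0.698,4.000)–(1.000,3.414)
cell (0,4): code 1100 → (0.912,5.000)–(0.698,4.000)
cell (0,5): code 1000 → (1.000,5.098)–(0.912,5.000)
cell (1,2): code 0100 → (1.167,3.000)–(2.000,2.204)
cell (1,3): code 1110 → (1.000,3.414)–(1.167,3.000)
cell (1,5): code 1001 → (2.000,5.498)–(1.000,5.098)
cell (2,1): code 0100 → (2.747,2.000)–(3.000,1.947)
cell (2,2): code 1110 → (2.000,2.204)–(2.747,2.000)
cell (2,5): code 1001 → (3.000,5.010)–(2.000,5.498)
cell (3,1): code 0010 → (3.000,1.947)–(3.067,2.000)
cell (3,2): code 0011 → (3.067,2.000)–(3.686,3.000)
cell (3,3): code 0011 → (3.686,3.000)–(3.429,4.000)
cell (3,4): code 0011 → (3.429,4.000)–(3.008,5.000)
cell (3,5): code 0001 → (3.008,5.000)–(3.000,5.010)
total: 14 segments, chained into 1 closed loop(s), length Σ = 10.025198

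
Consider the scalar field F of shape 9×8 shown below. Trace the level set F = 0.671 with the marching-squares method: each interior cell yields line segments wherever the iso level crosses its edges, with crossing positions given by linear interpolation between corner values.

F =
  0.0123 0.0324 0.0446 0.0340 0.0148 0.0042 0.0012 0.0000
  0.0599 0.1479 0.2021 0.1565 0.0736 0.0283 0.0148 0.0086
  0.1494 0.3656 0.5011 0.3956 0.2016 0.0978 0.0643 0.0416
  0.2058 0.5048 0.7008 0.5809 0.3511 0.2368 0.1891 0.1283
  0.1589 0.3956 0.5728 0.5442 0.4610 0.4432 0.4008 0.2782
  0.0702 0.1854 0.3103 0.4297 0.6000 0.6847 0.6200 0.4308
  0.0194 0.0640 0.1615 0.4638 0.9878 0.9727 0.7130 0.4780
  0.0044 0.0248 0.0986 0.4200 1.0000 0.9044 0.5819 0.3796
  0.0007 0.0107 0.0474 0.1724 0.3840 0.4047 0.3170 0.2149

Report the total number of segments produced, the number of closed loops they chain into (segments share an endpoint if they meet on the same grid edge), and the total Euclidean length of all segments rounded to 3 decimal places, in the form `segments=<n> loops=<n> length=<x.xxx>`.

segments=16 loops=2 length=9.576

cell (2,1): code 0100 → (2.851,2.000)–(3.000,1.848)
cell (2,2): code 1000 → (3.000,2.249)–(2.851,2.000)
cell (3,1): code 0010 → (3.000,1.848)–(3.233,2.000)
cell (3,2): code 0001 → (3.233,2.000)–(3.000,2.249)
cell (4,4): code 0100 → (4.943,5.000)–(5.000,4.838)
cell (4,5): code 1000 → (5.000,5.212)–(4.943,5.000)
cell (5,3): code 0100 → (5.183,4.000)–(6.000,3.395)
cell (5,4): code 1110 → (5.000,4.838)–(5.183,4.000)
cell (5,5): code 1101 → (5.548,6.000)–(5.000,5.212)
cell (5,6): code 1000 → (6.000,6.179)–(5.548,6.000)
cell (6,3): code 0110 → (6.000,3.395)–(7.000,3.433)
cell (6,5): code 1011 → (7.000,5.724)–(6.320,6.000)
cell (6,6): code 0001 → (6.320,6.000)–(6.000,6.179)
cell (7,3): code 0010 → (7.000,3.433)–(7.534,4.000)
cell (7,4): code 0011 → (7.534,4.000)–(7.467,5.000)
cell (7,5): code 0001 → (7.467,5.000)–(7.000,5.724)
total: 16 segments, chained into 2 closed loop(s), length Σ = 9.576315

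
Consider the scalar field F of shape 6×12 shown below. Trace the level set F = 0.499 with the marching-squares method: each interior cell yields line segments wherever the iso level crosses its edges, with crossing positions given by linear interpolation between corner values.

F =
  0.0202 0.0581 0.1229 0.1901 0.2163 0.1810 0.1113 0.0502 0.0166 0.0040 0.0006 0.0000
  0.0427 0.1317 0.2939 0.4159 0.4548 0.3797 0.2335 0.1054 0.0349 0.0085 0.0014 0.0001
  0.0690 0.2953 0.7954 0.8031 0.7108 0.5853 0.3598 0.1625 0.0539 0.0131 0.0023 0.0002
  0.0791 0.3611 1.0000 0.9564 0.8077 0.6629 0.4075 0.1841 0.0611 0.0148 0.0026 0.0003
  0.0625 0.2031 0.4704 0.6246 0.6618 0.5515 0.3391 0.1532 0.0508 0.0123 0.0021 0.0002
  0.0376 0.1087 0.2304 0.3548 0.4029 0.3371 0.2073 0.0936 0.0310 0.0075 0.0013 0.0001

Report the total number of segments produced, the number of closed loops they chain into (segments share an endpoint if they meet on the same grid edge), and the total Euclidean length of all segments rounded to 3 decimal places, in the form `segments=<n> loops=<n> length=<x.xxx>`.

cell (1,1): code 0100 → (1.409,2.000)–(2.000,1.407)
cell (1,2): code 1100 → (1.215,3.000)–(1.409,2.000)
cell (1,3): code 1100 → (1.173,4.000)–(1.215,3.000)
cell (1,4): code 1100 → (1.580,5.000)–(1.173,4.000)
cell (1,5): code 1000 → (2.000,5.383)–(1.580,5.000)
cell (2,1): code 0110 → (2.000,1.407)–(3.000,1.216)
cell (2,5): code 1001 → (3.000,5.642)–(2.000,5.383)
cell (3,1): code 0010 → (3.000,1.216)–(3.946,2.000)
cell (3,2): code 0111 → (3.946,2.000)–(4.000,2.185)
cell (3,5): code 1001 → (4.000,5.247)–(3.000,5.642)
cell (4,2): code 0010 → (4.000,2.185)–(4.466,3.000)
cell (4,3): code 0011 → (4.466,3.000)–(4.629,4.000)
cell (4,4): code 0011 → (4.629,4.000)–(4.245,5.000)
cell (4,5): code 0001 → (4.245,5.000)–(4.000,5.247)
total: 14 segments, chained into 1 closed loop(s), length Σ = 12.423144

segments=14 loops=1 length=12.423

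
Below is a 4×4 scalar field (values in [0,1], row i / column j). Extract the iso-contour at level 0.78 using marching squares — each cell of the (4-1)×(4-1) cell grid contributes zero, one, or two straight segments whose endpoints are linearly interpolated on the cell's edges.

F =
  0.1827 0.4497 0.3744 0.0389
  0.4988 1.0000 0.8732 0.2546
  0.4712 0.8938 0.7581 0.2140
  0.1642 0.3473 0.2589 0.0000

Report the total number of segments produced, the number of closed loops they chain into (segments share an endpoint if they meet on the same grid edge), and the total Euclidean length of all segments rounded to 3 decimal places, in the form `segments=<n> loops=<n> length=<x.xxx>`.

cell (0,0): code 0100 → (0.600,1.000)–(1.000,0.561)
cell (0,1): code 1100 → (0.813,2.000)–(0.600,1.000)
cell (0,2): code 1000 → (1.000,2.151)–(0.813,2.000)
cell (1,0): code 0110 → (1.000,0.561)–(2.000,0.731)
cell (1,1): code 1011 → (2.000,1.839)–(1.810,2.000)
cell (1,2): code 0001 → (1.810,2.000)–(1.000,2.151)
cell (2,0): code 0010 → (2.000,0.731)–(2.208,1.000)
cell (2,1): code 0001 → (2.208,1.000)–(2.000,1.839)
total: 8 segments, chained into 1 closed loop(s), length Σ = 5.148060

segments=8 loops=1 length=5.148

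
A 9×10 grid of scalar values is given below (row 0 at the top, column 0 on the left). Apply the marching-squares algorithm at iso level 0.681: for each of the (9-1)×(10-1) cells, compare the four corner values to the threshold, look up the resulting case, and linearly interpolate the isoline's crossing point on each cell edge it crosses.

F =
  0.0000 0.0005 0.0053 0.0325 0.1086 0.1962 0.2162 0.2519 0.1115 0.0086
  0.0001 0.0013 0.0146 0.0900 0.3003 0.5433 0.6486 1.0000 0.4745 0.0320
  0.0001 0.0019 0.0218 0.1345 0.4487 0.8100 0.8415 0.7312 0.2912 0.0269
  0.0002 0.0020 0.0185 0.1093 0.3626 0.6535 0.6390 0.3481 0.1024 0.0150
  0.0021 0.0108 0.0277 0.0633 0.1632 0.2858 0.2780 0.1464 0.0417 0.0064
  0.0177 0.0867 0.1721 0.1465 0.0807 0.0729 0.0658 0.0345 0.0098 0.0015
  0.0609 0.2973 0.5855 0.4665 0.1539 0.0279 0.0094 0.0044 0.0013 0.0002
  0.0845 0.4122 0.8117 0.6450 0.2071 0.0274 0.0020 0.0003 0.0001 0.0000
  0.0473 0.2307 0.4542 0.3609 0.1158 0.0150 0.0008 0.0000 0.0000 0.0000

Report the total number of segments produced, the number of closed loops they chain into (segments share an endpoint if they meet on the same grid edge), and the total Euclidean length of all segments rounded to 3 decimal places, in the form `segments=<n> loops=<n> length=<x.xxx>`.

segments=14 loops=2 length=10.977

cell (0,6): code 0100 → (0.574,7.000)–(1.000,6.092)
cell (0,7): code 1000 → (1.000,7.607)–(0.574,7.000)
cell (1,4): code 0100 → (1.516,5.000)–(2.000,4.643)
cell (1,5): code 1100 → (1.168,6.000)–(1.516,5.000)
cell (1,6): code 1110 → (1.000,6.092)–(1.168,6.000)
cell (1,7): code 1001 → (2.000,7.114)–(1.000,7.607)
cell (2,4): code 0010 → (2.000,4.643)–(2.824,5.000)
cell (2,5): code 0011 → (2.824,5.000)–(2.793,6.000)
cell (2,6): code 0011 → (2.793,6.000)–(2.131,7.000)
cell (2,7): code 0001 → (2.131,7.000)–(2.000,7.114)
cell (6,1): code 0100 → (6.422,2.000)–(7.000,1.673)
cell (6,2): code 1000 → (7.000,2.784)–(6.422,2.000)
cell (7,1): code 0010 → (7.000,1.673)–(7.366,2.000)
cell (7,2): code 0001 → (7.366,2.000)–(7.000,2.784)
total: 14 segments, chained into 2 closed loop(s), length Σ = 10.976639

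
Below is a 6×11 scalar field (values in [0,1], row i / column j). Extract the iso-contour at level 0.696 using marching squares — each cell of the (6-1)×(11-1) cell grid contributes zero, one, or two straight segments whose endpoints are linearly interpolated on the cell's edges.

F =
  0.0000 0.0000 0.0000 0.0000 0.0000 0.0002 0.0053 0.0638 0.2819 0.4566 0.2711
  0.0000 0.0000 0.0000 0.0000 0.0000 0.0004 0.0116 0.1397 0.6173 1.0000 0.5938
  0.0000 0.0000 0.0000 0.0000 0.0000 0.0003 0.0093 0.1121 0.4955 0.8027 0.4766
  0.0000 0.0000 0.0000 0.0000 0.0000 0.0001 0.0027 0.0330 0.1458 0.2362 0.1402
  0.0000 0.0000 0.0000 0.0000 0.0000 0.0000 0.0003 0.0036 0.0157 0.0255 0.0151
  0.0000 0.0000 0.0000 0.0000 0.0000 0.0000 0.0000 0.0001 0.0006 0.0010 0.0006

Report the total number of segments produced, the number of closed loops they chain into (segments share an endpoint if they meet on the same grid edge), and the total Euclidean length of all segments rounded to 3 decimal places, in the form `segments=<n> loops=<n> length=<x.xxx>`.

segments=6 loops=1 length=4.859

cell (0,8): code 0100 → (0.441,9.000)–(1.000,8.206)
cell (0,9): code 1000 → (1.000,9.748)–(0.441,9.000)
cell (1,8): code 0110 → (1.000,8.206)–(2.000,8.653)
cell (1,9): code 1001 → (2.000,9.327)–(1.000,9.748)
cell (2,8): code 0010 → (2.000,8.653)–(2.188,9.000)
cell (2,9): code 0001 → (2.188,9.000)–(2.000,9.327)
total: 6 segments, chained into 1 closed loop(s), length Σ = 4.859074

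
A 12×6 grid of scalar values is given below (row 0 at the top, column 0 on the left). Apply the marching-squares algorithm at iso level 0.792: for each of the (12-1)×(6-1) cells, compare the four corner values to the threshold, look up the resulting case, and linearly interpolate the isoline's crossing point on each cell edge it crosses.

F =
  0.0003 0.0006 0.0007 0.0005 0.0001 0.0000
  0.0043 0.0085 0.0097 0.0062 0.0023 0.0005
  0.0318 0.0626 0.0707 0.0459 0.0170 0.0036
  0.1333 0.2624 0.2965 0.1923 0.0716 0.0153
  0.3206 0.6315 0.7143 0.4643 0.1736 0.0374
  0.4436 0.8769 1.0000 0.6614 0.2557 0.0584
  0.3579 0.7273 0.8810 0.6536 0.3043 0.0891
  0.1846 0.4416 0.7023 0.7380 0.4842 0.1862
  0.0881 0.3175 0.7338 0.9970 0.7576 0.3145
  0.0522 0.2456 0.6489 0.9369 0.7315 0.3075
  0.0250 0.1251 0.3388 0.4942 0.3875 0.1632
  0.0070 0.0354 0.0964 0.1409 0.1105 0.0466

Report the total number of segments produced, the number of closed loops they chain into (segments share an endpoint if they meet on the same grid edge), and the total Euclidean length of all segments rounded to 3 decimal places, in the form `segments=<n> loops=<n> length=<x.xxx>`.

cell (4,0): code 0100 → (4.654,1.000)–(5.000,0.804)
cell (4,1): code 1100 → (4.272,2.000)–(4.654,1.000)
cell (4,2): code 1000 → (5.000,2.614)–(4.272,2.000)
cell (5,0): code 0010 → (5.000,0.804)–(5.568,1.000)
cell (5,1): code 0111 → (5.568,1.000)–(6.000,1.421)
cell (5,2): code 1001 → (6.000,2.391)–(5.000,2.614)
cell (6,1): code 0010 → (6.000,1.421)–(6.498,2.000)
cell (6,2): code 0001 → (6.498,2.000)–(6.000,2.391)
cell (7,2): code 0100 → (7.208,3.000)–(8.000,2.221)
cell (7,3): code 1000 → (8.000,3.856)–(7.208,3.000)
cell (8,2): code 0110 → (8.000,2.221)–(9.000,2.497)
cell (8,3): code 1001 → (9.000,3.705)–(8.000,3.856)
cell (9,2): code 0010 → (9.000,2.497)–(9.327,3.000)
cell (9,3): code 0001 → (9.327,3.000)–(9.000,3.705)
total: 14 segments, chained into 2 closed loop(s), length Σ = 11.749411

segments=14 loops=2 length=11.749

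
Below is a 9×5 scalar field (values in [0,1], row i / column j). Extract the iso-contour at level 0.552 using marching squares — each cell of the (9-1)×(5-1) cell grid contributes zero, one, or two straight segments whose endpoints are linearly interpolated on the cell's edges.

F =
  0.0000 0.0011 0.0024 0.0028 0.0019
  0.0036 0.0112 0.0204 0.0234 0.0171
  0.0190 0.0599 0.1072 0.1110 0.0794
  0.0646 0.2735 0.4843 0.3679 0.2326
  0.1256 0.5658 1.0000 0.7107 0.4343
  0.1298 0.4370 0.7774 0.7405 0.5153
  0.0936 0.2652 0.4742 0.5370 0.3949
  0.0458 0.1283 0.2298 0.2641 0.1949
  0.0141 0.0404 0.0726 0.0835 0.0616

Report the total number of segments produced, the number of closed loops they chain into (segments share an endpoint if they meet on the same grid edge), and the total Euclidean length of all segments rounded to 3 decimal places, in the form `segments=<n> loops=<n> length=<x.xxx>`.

cell (3,0): code 0100 → (3.953,1.000)–(4.000,0.969)
cell (3,1): code 1100 → (3.131,2.000)–(3.953,1.000)
cell (3,2): code 1100 → (3.537,3.000)–(3.131,2.000)
cell (3,3): code 1000 → (4.000,3.574)–(3.537,3.000)
cell (4,0): code 0010 → (4.000,0.969)–(4.107,1.000)
cell (4,1): code 0111 → (4.107,1.000)–(5.000,1.338)
cell (4,3): code 1001 → (5.000,3.837)–(4.000,3.574)
cell (5,1): code 0010 → (5.000,1.338)–(5.743,2.000)
cell (5,2): code 0011 → (5.743,2.000)–(5.926,3.000)
cell (5,3): code 0001 → (5.926,3.000)–(5.000,3.837)
total: 10 segments, chained into 1 closed loop(s), length Σ = 8.528419

segments=10 loops=1 length=8.528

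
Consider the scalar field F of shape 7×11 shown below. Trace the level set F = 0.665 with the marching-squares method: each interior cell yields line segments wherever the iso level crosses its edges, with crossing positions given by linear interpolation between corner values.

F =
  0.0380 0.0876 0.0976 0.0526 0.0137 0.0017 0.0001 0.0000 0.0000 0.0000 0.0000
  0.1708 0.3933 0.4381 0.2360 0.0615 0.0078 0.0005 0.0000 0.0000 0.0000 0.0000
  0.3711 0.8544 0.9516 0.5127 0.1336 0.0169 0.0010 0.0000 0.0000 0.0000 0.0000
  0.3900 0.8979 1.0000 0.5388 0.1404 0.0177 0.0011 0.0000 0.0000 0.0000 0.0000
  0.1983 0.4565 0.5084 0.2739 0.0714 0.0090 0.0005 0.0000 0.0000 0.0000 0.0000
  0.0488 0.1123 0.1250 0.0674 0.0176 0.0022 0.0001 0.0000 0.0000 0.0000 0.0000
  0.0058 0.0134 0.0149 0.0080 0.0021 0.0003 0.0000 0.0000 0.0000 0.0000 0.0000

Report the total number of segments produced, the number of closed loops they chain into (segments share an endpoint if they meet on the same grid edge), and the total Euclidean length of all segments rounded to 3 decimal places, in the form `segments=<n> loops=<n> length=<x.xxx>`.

segments=8 loops=1 length=7.149

cell (1,0): code 0100 → (1.589,1.000)–(2.000,0.608)
cell (1,1): code 1100 → (1.442,2.000)–(1.589,1.000)
cell (1,2): code 1000 → (2.000,2.653)–(1.442,2.000)
cell (2,0): code 0110 → (2.000,0.608)–(3.000,0.541)
cell (2,2): code 1001 → (3.000,2.726)–(2.000,2.653)
cell (3,0): code 0010 → (3.000,0.541)–(3.528,1.000)
cell (3,1): code 0011 → (3.528,1.000)–(3.681,2.000)
cell (3,2): code 0001 → (3.681,2.000)–(3.000,2.726)
total: 8 segments, chained into 1 closed loop(s), length Σ = 7.149236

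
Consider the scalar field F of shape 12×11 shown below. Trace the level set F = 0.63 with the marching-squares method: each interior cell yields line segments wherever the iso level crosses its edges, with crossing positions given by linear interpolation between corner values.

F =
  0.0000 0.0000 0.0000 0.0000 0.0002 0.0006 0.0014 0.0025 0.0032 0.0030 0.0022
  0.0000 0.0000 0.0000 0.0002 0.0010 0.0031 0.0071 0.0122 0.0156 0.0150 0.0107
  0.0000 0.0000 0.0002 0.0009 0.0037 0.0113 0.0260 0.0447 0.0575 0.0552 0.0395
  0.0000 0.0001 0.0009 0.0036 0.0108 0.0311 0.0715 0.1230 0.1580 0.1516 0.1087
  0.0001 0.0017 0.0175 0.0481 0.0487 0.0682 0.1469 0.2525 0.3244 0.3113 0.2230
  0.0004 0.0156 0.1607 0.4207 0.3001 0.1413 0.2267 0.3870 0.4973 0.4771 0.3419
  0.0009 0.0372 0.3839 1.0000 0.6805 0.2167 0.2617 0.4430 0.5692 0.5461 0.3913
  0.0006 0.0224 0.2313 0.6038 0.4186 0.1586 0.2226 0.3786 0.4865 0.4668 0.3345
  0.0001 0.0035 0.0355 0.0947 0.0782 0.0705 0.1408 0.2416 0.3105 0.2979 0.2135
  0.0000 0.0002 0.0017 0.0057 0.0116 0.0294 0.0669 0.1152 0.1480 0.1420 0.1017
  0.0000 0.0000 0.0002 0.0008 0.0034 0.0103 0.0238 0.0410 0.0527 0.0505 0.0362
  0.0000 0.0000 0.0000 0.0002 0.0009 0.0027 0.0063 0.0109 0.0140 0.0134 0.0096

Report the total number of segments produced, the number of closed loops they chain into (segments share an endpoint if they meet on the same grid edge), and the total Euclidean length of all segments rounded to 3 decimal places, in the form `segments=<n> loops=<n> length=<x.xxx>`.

segments=6 loops=1 length=4.745

cell (5,2): code 0100 → (5.361,3.000)–(6.000,2.399)
cell (5,3): code 1100 → (5.867,4.000)–(5.361,3.000)
cell (5,4): code 1000 → (6.000,4.109)–(5.867,4.000)
cell (6,2): code 0010 → (6.000,2.399)–(6.934,3.000)
cell (6,3): code 0011 → (6.934,3.000)–(6.193,4.000)
cell (6,4): code 0001 → (6.193,4.000)–(6.000,4.109)
total: 6 segments, chained into 1 closed loop(s), length Σ = 4.745498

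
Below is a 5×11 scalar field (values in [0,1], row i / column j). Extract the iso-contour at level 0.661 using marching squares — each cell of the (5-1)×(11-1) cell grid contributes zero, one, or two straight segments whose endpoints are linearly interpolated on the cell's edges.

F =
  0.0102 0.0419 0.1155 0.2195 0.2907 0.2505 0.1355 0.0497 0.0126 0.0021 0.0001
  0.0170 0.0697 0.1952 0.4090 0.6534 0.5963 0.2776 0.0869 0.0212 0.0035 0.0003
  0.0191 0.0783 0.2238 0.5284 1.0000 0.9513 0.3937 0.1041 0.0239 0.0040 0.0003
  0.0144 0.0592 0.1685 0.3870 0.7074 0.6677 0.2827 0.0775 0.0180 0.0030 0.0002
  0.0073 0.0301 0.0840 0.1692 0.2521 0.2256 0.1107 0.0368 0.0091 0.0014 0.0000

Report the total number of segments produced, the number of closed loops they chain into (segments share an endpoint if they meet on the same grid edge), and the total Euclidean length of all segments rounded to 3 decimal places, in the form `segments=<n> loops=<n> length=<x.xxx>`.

segments=8 loops=1 length=6.672

cell (1,3): code 0100 → (1.022,4.000)–(2.000,3.281)
cell (1,4): code 1100 → (1.182,5.000)–(1.022,4.000)
cell (1,5): code 1000 → (2.000,5.521)–(1.182,5.000)
cell (2,3): code 0110 → (2.000,3.281)–(3.000,3.855)
cell (2,5): code 1001 → (3.000,5.017)–(2.000,5.521)
cell (3,3): code 0010 → (3.000,3.855)–(3.102,4.000)
cell (3,4): code 0011 → (3.102,4.000)–(3.015,5.000)
cell (3,5): code 0001 → (3.015,5.000)–(3.000,5.017)
total: 8 segments, chained into 1 closed loop(s), length Σ = 6.672424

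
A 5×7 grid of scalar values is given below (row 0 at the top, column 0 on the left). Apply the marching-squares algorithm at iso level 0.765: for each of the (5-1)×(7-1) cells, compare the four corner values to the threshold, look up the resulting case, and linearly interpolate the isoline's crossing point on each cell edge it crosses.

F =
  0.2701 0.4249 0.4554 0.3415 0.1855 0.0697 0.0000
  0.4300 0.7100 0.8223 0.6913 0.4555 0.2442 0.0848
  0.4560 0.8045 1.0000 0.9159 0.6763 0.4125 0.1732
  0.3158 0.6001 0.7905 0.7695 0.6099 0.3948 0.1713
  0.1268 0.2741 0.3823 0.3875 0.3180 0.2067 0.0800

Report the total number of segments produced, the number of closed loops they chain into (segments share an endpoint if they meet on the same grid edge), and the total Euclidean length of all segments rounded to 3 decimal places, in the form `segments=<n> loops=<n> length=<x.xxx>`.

segments=12 loops=1 length=7.518

cell (0,1): code 0100 → (0.844,2.000)–(1.000,1.490)
cell (0,2): code 1000 → (1.000,2.437)–(0.844,2.000)
cell (1,0): code 0100 → (1.582,1.000)–(2.000,0.887)
cell (1,1): code 1110 → (1.000,1.490)–(1.582,1.000)
cell (1,2): code 1101 → (1.328,3.000)–(1.000,2.437)
cell (1,3): code 1000 → (2.000,3.630)–(1.328,3.000)
cell (2,0): code 0010 → (2.000,0.887)–(2.193,1.000)
cell (2,1): code 0111 → (2.193,1.000)–(3.000,1.866)
cell (2,3): code 1001 → (3.000,3.028)–(2.000,3.630)
cell (3,1): code 0010 → (3.000,1.866)–(3.062,2.000)
cell (3,2): code 0011 → (3.062,2.000)–(3.012,3.000)
cell (3,3): code 0001 → (3.012,3.000)–(3.000,3.028)
total: 12 segments, chained into 1 closed loop(s), length Σ = 7.518270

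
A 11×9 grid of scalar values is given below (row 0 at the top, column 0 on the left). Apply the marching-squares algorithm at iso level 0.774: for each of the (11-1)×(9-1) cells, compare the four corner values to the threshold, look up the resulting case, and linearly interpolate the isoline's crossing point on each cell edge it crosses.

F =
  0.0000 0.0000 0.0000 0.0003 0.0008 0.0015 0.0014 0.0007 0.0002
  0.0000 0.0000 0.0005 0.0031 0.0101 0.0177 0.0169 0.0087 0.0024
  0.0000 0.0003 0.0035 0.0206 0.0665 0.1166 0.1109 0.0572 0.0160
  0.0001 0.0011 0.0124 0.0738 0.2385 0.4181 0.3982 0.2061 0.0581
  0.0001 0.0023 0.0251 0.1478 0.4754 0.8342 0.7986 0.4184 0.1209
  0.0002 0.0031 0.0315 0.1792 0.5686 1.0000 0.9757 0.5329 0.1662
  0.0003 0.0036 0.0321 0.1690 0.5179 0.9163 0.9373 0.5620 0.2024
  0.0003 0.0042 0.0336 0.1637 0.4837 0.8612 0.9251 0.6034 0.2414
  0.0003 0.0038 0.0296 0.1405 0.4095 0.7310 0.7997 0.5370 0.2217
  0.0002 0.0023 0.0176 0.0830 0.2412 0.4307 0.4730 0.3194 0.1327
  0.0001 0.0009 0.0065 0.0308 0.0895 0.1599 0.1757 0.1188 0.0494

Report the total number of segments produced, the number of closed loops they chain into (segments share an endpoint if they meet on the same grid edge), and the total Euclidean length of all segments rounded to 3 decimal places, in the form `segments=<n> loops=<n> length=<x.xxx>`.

segments=14 loops=1 length=10.463

cell (3,4): code 0100 → (3.855,5.000)–(4.000,4.832)
cell (3,5): code 1100 → (3.939,6.000)–(3.855,5.000)
cell (3,6): code 1000 → (4.000,6.065)–(3.939,6.000)
cell (4,4): code 0110 → (4.000,4.832)–(5.000,4.476)
cell (4,6): code 1001 → (5.000,6.456)–(4.000,6.065)
cell (5,4): code 0110 → (5.000,4.476)–(6.000,4.643)
cell (5,6): code 1001 → (6.000,6.435)–(5.000,6.456)
cell (6,4): code 0110 → (6.000,4.643)–(7.000,4.769)
cell (6,6): code 1001 → (7.000,6.470)–(6.000,6.435)
cell (7,4): code 0010 → (7.000,4.769)–(7.670,5.000)
cell (7,5): code 0111 → (7.670,5.000)–(8.000,5.626)
cell (7,6): code 1001 → (8.000,6.098)–(7.000,6.470)
cell (8,5): code 0010 → (8.000,5.626)–(8.079,6.000)
cell (8,6): code 0001 → (8.079,6.000)–(8.000,6.098)
total: 14 segments, chained into 1 closed loop(s), length Σ = 10.462786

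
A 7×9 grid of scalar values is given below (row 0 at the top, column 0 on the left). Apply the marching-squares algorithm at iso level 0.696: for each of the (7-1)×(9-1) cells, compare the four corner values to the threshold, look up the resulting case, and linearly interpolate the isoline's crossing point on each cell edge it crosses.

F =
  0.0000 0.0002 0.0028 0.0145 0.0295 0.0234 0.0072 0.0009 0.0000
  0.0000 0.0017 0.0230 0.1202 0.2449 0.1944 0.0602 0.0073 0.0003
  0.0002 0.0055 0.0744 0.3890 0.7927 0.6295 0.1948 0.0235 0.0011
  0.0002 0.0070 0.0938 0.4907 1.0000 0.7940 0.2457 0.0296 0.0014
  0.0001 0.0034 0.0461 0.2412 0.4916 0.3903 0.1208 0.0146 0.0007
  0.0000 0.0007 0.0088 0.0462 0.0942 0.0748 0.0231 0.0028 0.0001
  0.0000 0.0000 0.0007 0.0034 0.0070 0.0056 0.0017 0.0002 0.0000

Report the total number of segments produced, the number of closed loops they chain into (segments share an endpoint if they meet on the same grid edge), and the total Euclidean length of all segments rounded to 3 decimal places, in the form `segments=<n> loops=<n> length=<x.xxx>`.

cell (1,3): code 0100 → (1.823,4.000)–(2.000,3.760)
cell (1,4): code 1000 → (2.000,4.593)–(1.823,4.000)
cell (2,3): code 0110 → (2.000,3.760)–(3.000,3.403)
cell (2,4): code 1101 → (2.404,5.000)–(2.000,4.593)
cell (2,5): code 1000 → (3.000,5.179)–(2.404,5.000)
cell (3,3): code 0010 → (3.000,3.403)–(3.598,4.000)
cell (3,4): code 0011 → (3.598,4.000)–(3.243,5.000)
cell (3,5): code 0001 → (3.243,5.000)–(3.000,5.179)
total: 8 segments, chained into 1 closed loop(s), length Σ = 5.381267

segments=8 loops=1 length=5.381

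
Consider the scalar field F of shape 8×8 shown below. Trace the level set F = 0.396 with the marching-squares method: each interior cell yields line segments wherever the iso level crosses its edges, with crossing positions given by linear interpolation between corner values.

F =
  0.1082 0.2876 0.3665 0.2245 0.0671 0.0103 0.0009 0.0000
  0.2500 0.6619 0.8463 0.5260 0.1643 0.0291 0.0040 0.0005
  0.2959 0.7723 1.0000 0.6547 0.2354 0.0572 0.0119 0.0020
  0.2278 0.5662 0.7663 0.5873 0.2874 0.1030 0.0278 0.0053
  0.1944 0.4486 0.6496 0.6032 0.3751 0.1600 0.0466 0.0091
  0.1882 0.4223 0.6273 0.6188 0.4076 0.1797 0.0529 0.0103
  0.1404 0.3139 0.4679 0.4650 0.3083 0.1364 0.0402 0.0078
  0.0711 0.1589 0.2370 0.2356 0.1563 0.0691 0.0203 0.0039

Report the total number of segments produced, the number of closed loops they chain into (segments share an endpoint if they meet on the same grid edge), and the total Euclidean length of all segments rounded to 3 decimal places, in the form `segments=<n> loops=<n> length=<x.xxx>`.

segments=20 loops=1 length=16.306

cell (0,0): code 0100 → (0.290,1.000)–(1.000,0.354)
cell (0,1): code 1100 → (0.061,2.000)–(0.290,1.000)
cell (0,2): code 1100 → (0.569,3.000)–(0.061,2.000)
cell (0,3): code 1000 → (1.000,3.359)–(0.569,3.000)
cell (1,0): code 0110 → (1.000,0.354)–(2.000,0.210)
cell (1,3): code 1001 → (2.000,3.617)–(1.000,3.359)
cell (2,0): code 0110 → (2.000,0.210)–(3.000,0.497)
cell (2,3): code 1001 → (3.000,3.638)–(2.000,3.617)
cell (3,0): code 0110 → (3.000,0.497)–(4.000,0.793)
cell (3,3): code 1001 → (4.000,3.908)–(3.000,3.638)
cell (4,0): code 0110 → (4.000,0.793)–(5.000,0.888)
cell (4,3): code 1101 → (4.643,4.000)–(4.000,3.908)
cell (4,4): code 1000 → (5.000,4.051)–(4.643,4.000)
cell (5,0): code 0010 → (5.000,0.888)–(5.243,1.000)
cell (5,1): code 0111 → (5.243,1.000)–(6.000,1.533)
cell (5,3): code 1011 → (6.000,3.440)–(5.117,4.000)
cell (5,4): code 0001 → (5.117,4.000)–(5.000,4.051)
cell (6,1): code 0010 → (6.000,1.533)–(6.311,2.000)
cell (6,2): code 0011 → (6.311,2.000)–(6.301,3.000)
cell (6,3): code 0001 → (6.301,3.000)–(6.000,3.440)
total: 20 segments, chained into 1 closed loop(s), length Σ = 16.306299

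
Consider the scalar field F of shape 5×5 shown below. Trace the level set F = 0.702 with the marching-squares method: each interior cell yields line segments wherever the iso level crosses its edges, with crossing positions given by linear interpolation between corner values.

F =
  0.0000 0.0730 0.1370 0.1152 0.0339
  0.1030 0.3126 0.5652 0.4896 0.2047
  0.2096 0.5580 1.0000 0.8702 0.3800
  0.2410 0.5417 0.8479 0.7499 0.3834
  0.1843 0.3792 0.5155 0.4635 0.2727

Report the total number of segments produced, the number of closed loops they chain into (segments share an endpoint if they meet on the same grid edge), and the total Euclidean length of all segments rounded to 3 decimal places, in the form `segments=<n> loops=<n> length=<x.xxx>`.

cell (1,1): code 0100 → (1.315,2.000)–(2.000,1.326)
cell (1,2): code 1100 → (1.558,3.000)–(1.315,2.000)
cell (1,3): code 1000 → (2.000,3.343)–(1.558,3.000)
cell (2,1): code 0110 → (2.000,1.326)–(3.000,1.524)
cell (2,3): code 1001 → (3.000,3.131)–(2.000,3.343)
cell (3,1): code 0010 → (3.000,1.524)–(3.439,2.000)
cell (3,2): code 0011 → (3.439,2.000)–(3.167,3.000)
cell (3,3): code 0001 → (3.167,3.000)–(3.000,3.131)
total: 8 segments, chained into 1 closed loop(s), length Σ = 6.488127

segments=8 loops=1 length=6.488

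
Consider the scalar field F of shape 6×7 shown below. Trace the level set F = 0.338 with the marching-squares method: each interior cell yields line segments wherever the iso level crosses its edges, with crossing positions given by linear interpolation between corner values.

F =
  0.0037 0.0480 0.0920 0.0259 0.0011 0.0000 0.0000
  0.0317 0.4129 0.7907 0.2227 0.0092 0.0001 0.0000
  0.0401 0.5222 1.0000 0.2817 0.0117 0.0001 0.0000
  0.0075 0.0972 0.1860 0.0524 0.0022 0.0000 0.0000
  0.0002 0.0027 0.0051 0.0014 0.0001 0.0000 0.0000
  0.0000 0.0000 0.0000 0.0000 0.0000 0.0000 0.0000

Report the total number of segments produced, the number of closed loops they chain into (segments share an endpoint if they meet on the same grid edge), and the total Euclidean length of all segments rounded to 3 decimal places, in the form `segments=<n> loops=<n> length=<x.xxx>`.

cell (0,0): code 0100 → (0.795,1.000)–(1.000,0.804)
cell (0,1): code 1100 → (0.352,2.000)–(0.795,1.000)
cell (0,2): code 1000 → (1.000,2.797)–(0.352,2.000)
cell (1,0): code 0110 → (1.000,0.804)–(2.000,0.618)
cell (1,2): code 1001 → (2.000,2.922)–(1.000,2.797)
cell (2,0): code 0010 → (2.000,0.618)–(2.433,1.000)
cell (2,1): code 0011 → (2.433,1.000)–(2.813,2.000)
cell (2,2): code 0001 → (2.813,2.000)–(2.000,2.922)
total: 8 segments, chained into 1 closed loop(s), length Σ = 7.306326

segments=8 loops=1 length=7.306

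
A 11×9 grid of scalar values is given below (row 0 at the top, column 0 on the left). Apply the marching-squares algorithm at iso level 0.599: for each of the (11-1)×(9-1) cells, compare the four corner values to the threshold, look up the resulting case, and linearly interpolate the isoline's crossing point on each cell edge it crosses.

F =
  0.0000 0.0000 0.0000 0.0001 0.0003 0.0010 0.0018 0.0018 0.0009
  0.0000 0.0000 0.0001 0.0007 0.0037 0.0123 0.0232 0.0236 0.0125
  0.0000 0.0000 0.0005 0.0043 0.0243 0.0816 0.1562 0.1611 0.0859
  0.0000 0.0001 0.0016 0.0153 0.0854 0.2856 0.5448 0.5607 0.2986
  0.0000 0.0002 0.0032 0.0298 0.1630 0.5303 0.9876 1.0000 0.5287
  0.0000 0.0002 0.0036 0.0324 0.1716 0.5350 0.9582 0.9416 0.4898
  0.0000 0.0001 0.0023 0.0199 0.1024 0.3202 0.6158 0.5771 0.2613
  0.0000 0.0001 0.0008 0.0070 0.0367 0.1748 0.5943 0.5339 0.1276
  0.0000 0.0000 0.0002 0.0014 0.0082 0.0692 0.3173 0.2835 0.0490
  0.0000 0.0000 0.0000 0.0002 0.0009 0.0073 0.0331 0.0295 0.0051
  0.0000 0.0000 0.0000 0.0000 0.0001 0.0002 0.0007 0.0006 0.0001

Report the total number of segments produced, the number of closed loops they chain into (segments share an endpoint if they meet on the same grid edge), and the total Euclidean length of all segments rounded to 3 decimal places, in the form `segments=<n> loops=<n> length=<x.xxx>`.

segments=10 loops=1 length=10.204

cell (3,5): code 0100 → (3.122,6.000)–(4.000,5.150)
cell (3,6): code 1100 → (3.087,7.000)–(3.122,6.000)
cell (3,7): code 1000 → (4.000,7.851)–(3.087,7.000)
cell (4,5): code 0110 → (4.000,5.150)–(5.000,5.151)
cell (4,7): code 1001 → (5.000,7.758)–(4.000,7.851)
cell (5,5): code 0110 → (5.000,5.151)–(6.000,5.943)
cell (5,6): code 1011 → (6.000,6.434)–(5.940,7.000)
cell (5,7): code 0001 → (5.940,7.000)–(5.000,7.758)
cell (6,5): code 0010 → (6.000,5.943)–(6.781,6.000)
cell (6,6): code 0001 → (6.781,6.000)–(6.000,6.434)
total: 10 segments, chained into 1 closed loop(s), length Σ = 10.204035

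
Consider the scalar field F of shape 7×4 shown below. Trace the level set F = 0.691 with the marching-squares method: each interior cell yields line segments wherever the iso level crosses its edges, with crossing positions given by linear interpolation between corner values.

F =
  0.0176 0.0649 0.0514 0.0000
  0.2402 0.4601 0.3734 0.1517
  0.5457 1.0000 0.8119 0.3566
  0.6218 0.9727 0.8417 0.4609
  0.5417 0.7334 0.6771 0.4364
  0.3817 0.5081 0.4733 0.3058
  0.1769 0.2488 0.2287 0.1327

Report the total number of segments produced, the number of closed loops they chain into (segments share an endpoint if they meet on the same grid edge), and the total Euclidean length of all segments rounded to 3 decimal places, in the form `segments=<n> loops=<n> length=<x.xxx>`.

cell (1,0): code 0100 → (1.428,1.000)–(2.000,0.320)
cell (1,1): code 1100 → (1.724,2.000)–(1.428,1.000)
cell (1,2): code 1000 → (2.000,2.266)–(1.724,2.000)
cell (2,0): code 0110 → (2.000,0.320)–(3.000,0.197)
cell (2,2): code 1001 → (3.000,2.396)–(2.000,2.266)
cell (3,0): code 0110 → (3.000,0.197)–(4.000,0.779)
cell (3,1): code 1011 → (4.000,1.753)–(3.916,2.000)
cell (3,2): code 0001 → (3.916,2.000)–(3.000,2.396)
cell (4,0): code 0010 → (4.000,0.779)–(4.188,1.000)
cell (4,1): code 0001 → (4.188,1.000)–(4.000,1.753)
total: 10 segments, chained into 1 closed loop(s), length Σ = 7.812580

segments=10 loops=1 length=7.813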